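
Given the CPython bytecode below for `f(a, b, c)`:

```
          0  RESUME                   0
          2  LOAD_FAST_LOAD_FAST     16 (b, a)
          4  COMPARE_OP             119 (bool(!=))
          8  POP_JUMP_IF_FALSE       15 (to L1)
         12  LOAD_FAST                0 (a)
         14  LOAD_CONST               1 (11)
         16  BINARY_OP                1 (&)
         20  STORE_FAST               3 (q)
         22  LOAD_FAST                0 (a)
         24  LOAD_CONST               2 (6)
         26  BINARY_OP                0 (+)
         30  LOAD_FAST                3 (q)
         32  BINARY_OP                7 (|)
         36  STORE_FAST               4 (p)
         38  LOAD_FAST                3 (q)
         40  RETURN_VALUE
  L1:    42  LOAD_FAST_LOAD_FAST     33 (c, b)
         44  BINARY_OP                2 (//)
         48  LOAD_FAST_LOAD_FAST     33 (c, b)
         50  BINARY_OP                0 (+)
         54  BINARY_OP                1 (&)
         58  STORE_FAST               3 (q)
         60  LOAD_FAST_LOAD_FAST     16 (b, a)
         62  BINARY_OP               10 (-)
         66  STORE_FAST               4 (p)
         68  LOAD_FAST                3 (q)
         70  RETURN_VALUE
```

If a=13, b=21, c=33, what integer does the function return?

LOAD_FAST_LOAD_FAST b,a → push 21,13. Stack: [21, 13]
COMPARE_OP bool(!=) → 21 vs 13 = True. Stack: [True]
POP_JUMP_IF_FALSE → pop True; no jump. Stack: []
LOAD_FAST a → push 13. Stack: [13]
LOAD_CONST → push 11. Stack: [13, 11]
BINARY_OP & → 13 & 11 = 9. Stack: [9]
STORE_FAST q → q=9. Stack: []
LOAD_FAST a → push 13. Stack: [13]
LOAD_CONST → push 6. Stack: [13, 6]
BINARY_OP + → 13 + 6 = 19. Stack: [19]
LOAD_FAST q → push 9. Stack: [19, 9]
BINARY_OP | → 19 | 9 = 27. Stack: [27]
STORE_FAST p → p=27. Stack: []
LOAD_FAST q → push 9. Stack: [9]
RETURN_VALUE → return 9.

9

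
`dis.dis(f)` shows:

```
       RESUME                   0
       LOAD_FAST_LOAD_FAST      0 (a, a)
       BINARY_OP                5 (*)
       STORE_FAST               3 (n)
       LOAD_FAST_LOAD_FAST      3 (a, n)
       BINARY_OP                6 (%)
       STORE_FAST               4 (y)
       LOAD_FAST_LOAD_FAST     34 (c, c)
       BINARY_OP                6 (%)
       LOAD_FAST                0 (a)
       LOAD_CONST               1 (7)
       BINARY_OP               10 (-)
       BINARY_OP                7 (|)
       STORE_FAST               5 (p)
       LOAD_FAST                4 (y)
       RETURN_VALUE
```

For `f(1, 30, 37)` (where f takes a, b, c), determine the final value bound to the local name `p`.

LOAD_FAST_LOAD_FAST a,a → push 1,1. Stack: [1, 1]
BINARY_OP * → 1 * 1 = 1. Stack: [1]
STORE_FAST n → n=1. Stack: []
LOAD_FAST_LOAD_FAST a,n → push 1,1. Stack: [1, 1]
BINARY_OP % → 1 % 1 = 0. Stack: [0]
STORE_FAST y → y=0. Stack: []
LOAD_FAST_LOAD_FAST c,c → push 37,37. Stack: [37, 37]
BINARY_OP % → 37 % 37 = 0. Stack: [0]
LOAD_FAST a → push 1. Stack: [0, 1]
LOAD_CONST → push 7. Stack: [0, 1, 7]
BINARY_OP - → 1 - 7 = -6. Stack: [0, -6]
BINARY_OP | → 0 | -6 = -6. Stack: [-6]
STORE_FAST p → p=-6. Stack: []
LOAD_FAST y → push 0. Stack: [0]
RETURN_VALUE → return 0.

-6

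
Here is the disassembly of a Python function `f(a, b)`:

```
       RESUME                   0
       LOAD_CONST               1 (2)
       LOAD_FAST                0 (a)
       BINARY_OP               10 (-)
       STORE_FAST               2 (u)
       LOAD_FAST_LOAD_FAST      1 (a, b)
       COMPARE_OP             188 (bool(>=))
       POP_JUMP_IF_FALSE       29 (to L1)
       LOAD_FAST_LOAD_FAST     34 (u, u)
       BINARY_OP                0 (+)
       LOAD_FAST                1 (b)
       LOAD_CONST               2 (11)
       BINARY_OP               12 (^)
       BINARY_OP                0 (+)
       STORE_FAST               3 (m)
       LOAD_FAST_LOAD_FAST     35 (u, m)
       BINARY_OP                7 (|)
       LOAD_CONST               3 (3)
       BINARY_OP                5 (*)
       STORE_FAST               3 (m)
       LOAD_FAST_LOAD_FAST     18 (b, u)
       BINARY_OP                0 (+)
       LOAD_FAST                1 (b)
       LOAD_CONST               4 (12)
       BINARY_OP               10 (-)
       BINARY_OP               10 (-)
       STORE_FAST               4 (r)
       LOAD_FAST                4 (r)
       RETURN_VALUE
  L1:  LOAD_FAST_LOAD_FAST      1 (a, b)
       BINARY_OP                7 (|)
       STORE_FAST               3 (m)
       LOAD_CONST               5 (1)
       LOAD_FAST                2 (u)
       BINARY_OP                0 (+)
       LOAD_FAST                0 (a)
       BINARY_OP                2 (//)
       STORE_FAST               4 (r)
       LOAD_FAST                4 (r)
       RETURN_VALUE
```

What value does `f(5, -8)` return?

LOAD_CONST → push 2. Stack: [2]
LOAD_FAST a → push 5. Stack: [2, 5]
BINARY_OP - → 2 - 5 = -3. Stack: [-3]
STORE_FAST u → u=-3. Stack: []
LOAD_FAST_LOAD_FAST a,b → push 5,-8. Stack: [5, -8]
COMPARE_OP bool(>=) → 5 vs -8 = True. Stack: [True]
POP_JUMP_IF_FALSE → pop True; no jump. Stack: []
LOAD_FAST_LOAD_FAST u,u → push -3,-3. Stack: [-3, -3]
BINARY_OP + → -3 + -3 = -6. Stack: [-6]
LOAD_FAST b → push -8. Stack: [-6, -8]
LOAD_CONST → push 11. Stack: [-6, -8, 11]
BINARY_OP ^ → -8 ^ 11 = -13. Stack: [-6, -13]
BINARY_OP + → -6 + -13 = -19. Stack: [-19]
STORE_FAST m → m=-19. Stack: []
LOAD_FAST_LOAD_FAST u,m → push -3,-19. Stack: [-3, -19]
BINARY_OP | → -3 | -19 = -3. Stack: [-3]
LOAD_CONST → push 3. Stack: [-3, 3]
BINARY_OP * → -3 * 3 = -9. Stack: [-9]
STORE_FAST m → m=-9. Stack: []
LOAD_FAST_LOAD_FAST b,u → push -8,-3. Stack: [-8, -3]
BINARY_OP + → -8 + -3 = -11. Stack: [-11]
LOAD_FAST b → push -8. Stack: [-11, -8]
LOAD_CONST → push 12. Stack: [-11, -8, 12]
BINARY_OP - → -8 - 12 = -20. Stack: [-11, -20]
BINARY_OP - → -11 - -20 = 9. Stack: [9]
STORE_FAST r → r=9. Stack: []
LOAD_FAST r → push 9. Stack: [9]
RETURN_VALUE → return 9.

9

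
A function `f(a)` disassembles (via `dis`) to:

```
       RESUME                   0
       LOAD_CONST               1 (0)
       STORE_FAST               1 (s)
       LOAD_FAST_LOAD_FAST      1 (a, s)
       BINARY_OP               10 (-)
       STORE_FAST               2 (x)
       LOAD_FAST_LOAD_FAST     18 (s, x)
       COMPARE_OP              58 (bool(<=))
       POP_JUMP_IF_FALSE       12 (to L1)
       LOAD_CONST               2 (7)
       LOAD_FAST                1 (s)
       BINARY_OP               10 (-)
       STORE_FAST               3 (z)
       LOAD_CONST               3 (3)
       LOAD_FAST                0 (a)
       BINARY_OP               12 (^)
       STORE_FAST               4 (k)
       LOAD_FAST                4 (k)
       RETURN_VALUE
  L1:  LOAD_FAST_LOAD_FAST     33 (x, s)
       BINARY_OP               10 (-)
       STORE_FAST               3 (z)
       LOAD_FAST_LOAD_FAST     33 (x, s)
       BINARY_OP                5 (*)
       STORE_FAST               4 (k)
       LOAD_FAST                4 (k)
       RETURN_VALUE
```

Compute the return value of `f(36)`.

LOAD_CONST → push 0. Stack: [0]
STORE_FAST s → s=0. Stack: []
LOAD_FAST_LOAD_FAST a,s → push 36,0. Stack: [36, 0]
BINARY_OP - → 36 - 0 = 36. Stack: [36]
STORE_FAST x → x=36. Stack: []
LOAD_FAST_LOAD_FAST s,x → push 0,36. Stack: [0, 36]
COMPARE_OP bool(<=) → 0 vs 36 = True. Stack: [True]
POP_JUMP_IF_FALSE → pop True; no jump. Stack: []
LOAD_CONST → push 7. Stack: [7]
LOAD_FAST s → push 0. Stack: [7, 0]
BINARY_OP - → 7 - 0 = 7. Stack: [7]
STORE_FAST z → z=7. Stack: []
LOAD_CONST → push 3. Stack: [3]
LOAD_FAST a → push 36. Stack: [3, 36]
BINARY_OP ^ → 3 ^ 36 = 39. Stack: [39]
STORE_FAST k → k=39. Stack: []
LOAD_FAST k → push 39. Stack: [39]
RETURN_VALUE → return 39.

39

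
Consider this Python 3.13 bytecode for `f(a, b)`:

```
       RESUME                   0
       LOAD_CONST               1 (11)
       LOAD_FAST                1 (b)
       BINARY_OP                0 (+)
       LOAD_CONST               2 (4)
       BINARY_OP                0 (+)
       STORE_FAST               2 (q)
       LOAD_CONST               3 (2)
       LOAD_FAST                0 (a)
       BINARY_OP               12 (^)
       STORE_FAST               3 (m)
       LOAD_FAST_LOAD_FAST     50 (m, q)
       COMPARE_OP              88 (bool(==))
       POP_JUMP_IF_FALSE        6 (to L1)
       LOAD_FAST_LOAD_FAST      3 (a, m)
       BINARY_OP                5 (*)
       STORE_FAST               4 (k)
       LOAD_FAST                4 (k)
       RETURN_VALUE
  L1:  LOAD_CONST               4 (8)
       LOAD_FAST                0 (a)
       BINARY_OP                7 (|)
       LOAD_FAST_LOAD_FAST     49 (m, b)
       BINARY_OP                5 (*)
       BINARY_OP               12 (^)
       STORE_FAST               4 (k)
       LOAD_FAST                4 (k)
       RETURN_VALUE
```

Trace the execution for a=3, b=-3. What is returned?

LOAD_CONST → push 11. Stack: [11]
LOAD_FAST b → push -3. Stack: [11, -3]
BINARY_OP + → 11 + -3 = 8. Stack: [8]
LOAD_CONST → push 4. Stack: [8, 4]
BINARY_OP + → 8 + 4 = 12. Stack: [12]
STORE_FAST q → q=12. Stack: []
LOAD_CONST → push 2. Stack: [2]
LOAD_FAST a → push 3. Stack: [2, 3]
BINARY_OP ^ → 2 ^ 3 = 1. Stack: [1]
STORE_FAST m → m=1. Stack: []
LOAD_FAST_LOAD_FAST m,q → push 1,12. Stack: [1, 12]
COMPARE_OP bool(==) → 1 vs 12 = False. Stack: [False]
POP_JUMP_IF_FALSE → pop False; jump. Stack: []
LOAD_CONST → push 8. Stack: [8]
LOAD_FAST a → push 3. Stack: [8, 3]
BINARY_OP | → 8 | 3 = 11. Stack: [11]
LOAD_FAST_LOAD_FAST m,b → push 1,-3. Stack: [11, 1, -3]
BINARY_OP * → 1 * -3 = -3. Stack: [11, -3]
BINARY_OP ^ → 11 ^ -3 = -10. Stack: [-10]
STORE_FAST k → k=-10. Stack: []
LOAD_FAST k → push -10. Stack: [-10]
RETURN_VALUE → return -10.

-10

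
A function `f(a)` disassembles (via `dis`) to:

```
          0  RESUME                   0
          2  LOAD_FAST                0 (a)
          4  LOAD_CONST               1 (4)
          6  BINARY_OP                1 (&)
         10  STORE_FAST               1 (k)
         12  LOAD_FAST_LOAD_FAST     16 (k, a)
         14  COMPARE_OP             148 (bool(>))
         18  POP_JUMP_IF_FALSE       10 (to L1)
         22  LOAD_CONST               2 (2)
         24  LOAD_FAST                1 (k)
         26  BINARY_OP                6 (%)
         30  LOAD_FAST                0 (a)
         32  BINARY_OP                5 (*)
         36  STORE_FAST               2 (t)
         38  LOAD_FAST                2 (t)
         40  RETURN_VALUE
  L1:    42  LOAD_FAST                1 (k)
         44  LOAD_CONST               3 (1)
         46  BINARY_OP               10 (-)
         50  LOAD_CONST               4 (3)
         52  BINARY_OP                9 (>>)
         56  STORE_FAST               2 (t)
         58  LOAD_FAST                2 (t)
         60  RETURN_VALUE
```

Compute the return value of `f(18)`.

LOAD_FAST a → push 18. Stack: [18]
LOAD_CONST → push 4. Stack: [18, 4]
BINARY_OP & → 18 & 4 = 0. Stack: [0]
STORE_FAST k → k=0. Stack: []
LOAD_FAST_LOAD_FAST k,a → push 0,18. Stack: [0, 18]
COMPARE_OP bool(>) → 0 vs 18 = False. Stack: [False]
POP_JUMP_IF_FALSE → pop False; jump. Stack: []
LOAD_FAST k → push 0. Stack: [0]
LOAD_CONST → push 1. Stack: [0, 1]
BINARY_OP - → 0 - 1 = -1. Stack: [-1]
LOAD_CONST → push 3. Stack: [-1, 3]
BINARY_OP >> → -1 >> 3 = -1. Stack: [-1]
STORE_FAST t → t=-1. Stack: []
LOAD_FAST t → push -1. Stack: [-1]
RETURN_VALUE → return -1.

-1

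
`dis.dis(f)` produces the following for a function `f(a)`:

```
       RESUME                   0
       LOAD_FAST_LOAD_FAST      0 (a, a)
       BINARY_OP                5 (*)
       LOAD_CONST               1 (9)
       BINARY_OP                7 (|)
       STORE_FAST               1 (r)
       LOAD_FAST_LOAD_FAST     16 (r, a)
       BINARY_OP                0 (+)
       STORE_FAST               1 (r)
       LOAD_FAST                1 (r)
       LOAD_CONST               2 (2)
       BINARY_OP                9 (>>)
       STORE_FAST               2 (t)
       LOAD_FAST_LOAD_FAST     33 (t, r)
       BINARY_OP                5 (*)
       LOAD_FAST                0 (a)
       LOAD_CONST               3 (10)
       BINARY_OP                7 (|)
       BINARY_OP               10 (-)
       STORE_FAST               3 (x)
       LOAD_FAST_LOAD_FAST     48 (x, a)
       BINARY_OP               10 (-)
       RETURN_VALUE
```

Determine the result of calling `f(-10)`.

LOAD_FAST_LOAD_FAST a,a → push -10,-10. Stack: [-10, -10]
BINARY_OP * → -10 * -10 = 100. Stack: [100]
LOAD_CONST → push 9. Stack: [100, 9]
BINARY_OP | → 100 | 9 = 109. Stack: [109]
STORE_FAST r → r=109. Stack: []
LOAD_FAST_LOAD_FAST r,a → push 109,-10. Stack: [109, -10]
BINARY_OP + → 109 + -10 = 99. Stack: [99]
STORE_FAST r → r=99. Stack: []
LOAD_FAST r → push 99. Stack: [99]
LOAD_CONST → push 2. Stack: [99, 2]
BINARY_OP >> → 99 >> 2 = 24. Stack: [24]
STORE_FAST t → t=24. Stack: []
LOAD_FAST_LOAD_FAST t,r → push 24,99. Stack: [24, 99]
BINARY_OP * → 24 * 99 = 2376. Stack: [2376]
LOAD_FAST a → push -10. Stack: [2376, -10]
LOAD_CONST → push 10. Stack: [2376, -10, 10]
BINARY_OP | → -10 | 10 = -2. Stack: [2376, -2]
BINARY_OP - → 2376 - -2 = 2378. Stack: [2378]
STORE_FAST x → x=2378. Stack: []
LOAD_FAST_LOAD_FAST x,a → push 2378,-10. Stack: [2378, -10]
BINARY_OP - → 2378 - -10 = 2388. Stack: [2388]
RETURN_VALUE → return 2388.

2388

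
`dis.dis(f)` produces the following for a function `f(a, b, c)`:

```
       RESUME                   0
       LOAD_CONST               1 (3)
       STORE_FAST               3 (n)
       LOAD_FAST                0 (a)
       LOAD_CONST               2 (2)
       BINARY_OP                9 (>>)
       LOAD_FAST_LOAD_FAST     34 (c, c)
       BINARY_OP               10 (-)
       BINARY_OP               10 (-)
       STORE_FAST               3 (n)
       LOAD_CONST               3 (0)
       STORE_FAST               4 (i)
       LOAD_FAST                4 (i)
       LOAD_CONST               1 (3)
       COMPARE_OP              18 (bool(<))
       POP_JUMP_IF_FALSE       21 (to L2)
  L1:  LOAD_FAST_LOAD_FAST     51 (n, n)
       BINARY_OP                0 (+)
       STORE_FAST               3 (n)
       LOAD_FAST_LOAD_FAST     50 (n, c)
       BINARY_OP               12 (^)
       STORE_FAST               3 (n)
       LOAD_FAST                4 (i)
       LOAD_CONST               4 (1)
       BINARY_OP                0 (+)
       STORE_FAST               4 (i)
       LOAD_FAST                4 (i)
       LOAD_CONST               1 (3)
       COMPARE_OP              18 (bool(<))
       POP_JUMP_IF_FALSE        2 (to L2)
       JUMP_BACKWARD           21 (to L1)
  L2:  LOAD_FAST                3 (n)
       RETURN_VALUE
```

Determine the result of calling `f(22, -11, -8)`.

LOAD_CONST → push 3. Stack: [3]
STORE_FAST n → n=3. Stack: []
LOAD_FAST a → push 22. Stack: [22]
LOAD_CONST → push 2. Stack: [22, 2]
BINARY_OP >> → 22 >> 2 = 5. Stack: [5]
LOAD_FAST_LOAD_FAST c,c → push -8,-8. Stack: [5, -8, -8]
BINARY_OP - → -8 - -8 = 0. Stack: [5, 0]
BINARY_OP - → 5 - 0 = 5. Stack: [5]
STORE_FAST n → n=5. Stack: []
LOAD_CONST → push 0. Stack: [0]
STORE_FAST i → i=0. Stack: []
LOAD_FAST i → push 0. Stack: [0]
LOAD_CONST → push 3. Stack: [0, 3]
COMPARE_OP bool(<) → 0 vs 3 = True. Stack: [True]
POP_JUMP_IF_FALSE → pop True; no jump. Stack: []
LOAD_FAST_LOAD_FAST n,n → push 5,5. Stack: [5, 5]
BINARY_OP + → 5 + 5 = 10. Stack: [10]
STORE_FAST n → n=10. Stack: []
LOAD_FAST_LOAD_FAST n,c → push 10,-8. Stack: [10, -8]
BINARY_OP ^ → 10 ^ -8 = -14. Stack: [-14]
STORE_FAST n → n=-14. Stack: []
LOAD_FAST i → push 0. Stack: [0]
LOAD_CONST → push 1. Stack: [0, 1]
BINARY_OP + → 0 + 1 = 1. Stack: [1]
STORE_FAST i → i=1. Stack: []
LOAD_FAST i → push 1. Stack: [1]
LOAD_CONST → push 3. Stack: [1, 3]
COMPARE_OP bool(<) → 1 vs 3 = True. Stack: [True]
POP_JUMP_IF_FALSE → pop True; no jump. Stack: []
LOAD_FAST_LOAD_FAST n,n → push -14,-14. Stack: [-14, -14]
BINARY_OP + → -14 + -14 = -28. Stack: [-28]
STORE_FAST n → n=-28. Stack: []
LOAD_FAST_LOAD_FAST n,c → push -28,-8. Stack: [-28, -8]
BINARY_OP ^ → -28 ^ -8 = 28. Stack: [28]
STORE_FAST n → n=28. Stack: []
LOAD_FAST i → push 1. Stack: [1]
LOAD_CONST → push 1. Stack: [1, 1]
BINARY_OP + → 1 + 1 = 2. Stack: [2]
STORE_FAST i → i=2. Stack: []
LOAD_FAST i → push 2. Stack: [2]
LOAD_CONST → push 3. Stack: [2, 3]
COMPARE_OP bool(<) → 2 vs 3 = True. Stack: [True]
POP_JUMP_IF_FALSE → pop True; no jump. Stack: []
LOAD_FAST_LOAD_FAST n,n → push 28,28. Stack: [28, 28]
BINARY_OP + → 28 + 28 = 56. Stack: [56]
STORE_FAST n → n=56. Stack: []
LOAD_FAST_LOAD_FAST n,c → push 56,-8. Stack: [56, -8]
BINARY_OP ^ → 56 ^ -8 = -64. Stack: [-64]
STORE_FAST n → n=-64. Stack: []
LOAD_FAST i → push 2. Stack: [2]
LOAD_CONST → push 1. Stack: [2, 1]
BINARY_OP + → 2 + 1 = 3. Stack: [3]
STORE_FAST i → i=3. Stack: []
LOAD_FAST i → push 3. Stack: [3]
LOAD_CONST → push 3. Stack: [3, 3]
COMPARE_OP bool(<) → 3 vs 3 = False. Stack: [False]
POP_JUMP_IF_FALSE → pop False; jump. Stack: []
LOAD_FAST n → push -64. Stack: [-64]
RETURN_VALUE → return -64.

-64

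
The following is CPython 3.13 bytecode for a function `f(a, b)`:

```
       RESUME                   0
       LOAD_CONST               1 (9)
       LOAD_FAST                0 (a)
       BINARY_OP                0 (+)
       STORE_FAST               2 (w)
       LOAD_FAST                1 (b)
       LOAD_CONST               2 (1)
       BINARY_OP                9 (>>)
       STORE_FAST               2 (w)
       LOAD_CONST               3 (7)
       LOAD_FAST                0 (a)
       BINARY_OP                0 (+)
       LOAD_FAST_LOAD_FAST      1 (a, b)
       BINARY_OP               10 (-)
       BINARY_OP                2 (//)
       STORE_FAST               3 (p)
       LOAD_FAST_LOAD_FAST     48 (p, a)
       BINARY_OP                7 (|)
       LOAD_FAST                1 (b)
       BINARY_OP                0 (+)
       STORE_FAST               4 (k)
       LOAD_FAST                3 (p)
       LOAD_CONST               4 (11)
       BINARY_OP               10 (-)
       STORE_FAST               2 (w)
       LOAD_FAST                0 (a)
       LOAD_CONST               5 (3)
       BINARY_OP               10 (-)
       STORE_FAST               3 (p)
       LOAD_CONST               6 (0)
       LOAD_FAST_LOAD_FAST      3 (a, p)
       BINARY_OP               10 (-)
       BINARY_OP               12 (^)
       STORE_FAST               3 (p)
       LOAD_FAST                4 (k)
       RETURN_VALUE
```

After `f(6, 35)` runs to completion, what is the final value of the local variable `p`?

3

LOAD_CONST → push 9. Stack: [9]
LOAD_FAST a → push 6. Stack: [9, 6]
BINARY_OP + → 9 + 6 = 15. Stack: [15]
STORE_FAST w → w=15. Stack: []
LOAD_FAST b → push 35. Stack: [35]
LOAD_CONST → push 1. Stack: [35, 1]
BINARY_OP >> → 35 >> 1 = 17. Stack: [17]
STORE_FAST w → w=17. Stack: []
LOAD_CONST → push 7. Stack: [7]
LOAD_FAST a → push 6. Stack: [7, 6]
BINARY_OP + → 7 + 6 = 13. Stack: [13]
LOAD_FAST_LOAD_FAST a,b → push 6,35. Stack: [13, 6, 35]
BINARY_OP - → 6 - 35 = -29. Stack: [13, -29]
BINARY_OP // → 13 // -29 = -1. Stack: [-1]
STORE_FAST p → p=-1. Stack: []
LOAD_FAST_LOAD_FAST p,a → push -1,6. Stack: [-1, 6]
BINARY_OP | → -1 | 6 = -1. Stack: [-1]
LOAD_FAST b → push 35. Stack: [-1, 35]
BINARY_OP + → -1 + 35 = 34. Stack: [34]
STORE_FAST k → k=34. Stack: []
LOAD_FAST p → push -1. Stack: [-1]
LOAD_CONST → push 11. Stack: [-1, 11]
BINARY_OP - → -1 - 11 = -12. Stack: [-12]
STORE_FAST w → w=-12. Stack: []
LOAD_FAST a → push 6. Stack: [6]
LOAD_CONST → push 3. Stack: [6, 3]
BINARY_OP - → 6 - 3 = 3. Stack: [3]
STORE_FAST p → p=3. Stack: []
LOAD_CONST → push 0. Stack: [0]
LOAD_FAST_LOAD_FAST a,p → push 6,3. Stack: [0, 6, 3]
BINARY_OP - → 6 - 3 = 3. Stack: [0, 3]
BINARY_OP ^ → 0 ^ 3 = 3. Stack: [3]
STORE_FAST p → p=3. Stack: []
LOAD_FAST k → push 34. Stack: [34]
RETURN_VALUE → return 34.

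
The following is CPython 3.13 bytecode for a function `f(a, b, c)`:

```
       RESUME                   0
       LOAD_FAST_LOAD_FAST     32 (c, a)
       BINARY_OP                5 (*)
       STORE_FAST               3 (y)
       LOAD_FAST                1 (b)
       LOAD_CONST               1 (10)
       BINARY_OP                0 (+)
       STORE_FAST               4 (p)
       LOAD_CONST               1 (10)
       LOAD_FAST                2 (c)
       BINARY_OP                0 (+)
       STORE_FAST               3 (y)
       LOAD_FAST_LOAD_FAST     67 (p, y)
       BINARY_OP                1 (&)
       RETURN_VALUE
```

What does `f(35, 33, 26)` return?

LOAD_FAST_LOAD_FAST c,a → push 26,35. Stack: [26, 35]
BINARY_OP * → 26 * 35 = 910. Stack: [910]
STORE_FAST y → y=910. Stack: []
LOAD_FAST b → push 33. Stack: [33]
LOAD_CONST → push 10. Stack: [33, 10]
BINARY_OP + → 33 + 10 = 43. Stack: [43]
STORE_FAST p → p=43. Stack: []
LOAD_CONST → push 10. Stack: [10]
LOAD_FAST c → push 26. Stack: [10, 26]
BINARY_OP + → 10 + 26 = 36. Stack: [36]
STORE_FAST y → y=36. Stack: []
LOAD_FAST_LOAD_FAST p,y → push 43,36. Stack: [43, 36]
BINARY_OP & → 43 & 36 = 32. Stack: [32]
RETURN_VALUE → return 32.

32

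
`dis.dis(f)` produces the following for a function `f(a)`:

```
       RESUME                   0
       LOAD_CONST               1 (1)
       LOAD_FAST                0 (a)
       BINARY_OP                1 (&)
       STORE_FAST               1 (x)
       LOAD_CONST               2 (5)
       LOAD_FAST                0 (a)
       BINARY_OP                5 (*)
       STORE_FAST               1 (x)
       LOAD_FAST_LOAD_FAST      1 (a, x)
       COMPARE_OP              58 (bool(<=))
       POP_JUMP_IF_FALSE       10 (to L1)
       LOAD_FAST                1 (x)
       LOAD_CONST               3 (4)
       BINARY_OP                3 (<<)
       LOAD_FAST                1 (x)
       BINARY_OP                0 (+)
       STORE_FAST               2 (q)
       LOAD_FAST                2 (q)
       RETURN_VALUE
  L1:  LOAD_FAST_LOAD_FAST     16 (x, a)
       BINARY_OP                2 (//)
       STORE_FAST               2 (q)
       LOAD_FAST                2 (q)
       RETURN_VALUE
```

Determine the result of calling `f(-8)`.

5

LOAD_CONST → push 1. Stack: [1]
LOAD_FAST a → push -8. Stack: [1, -8]
BINARY_OP & → 1 & -8 = 0. Stack: [0]
STORE_FAST x → x=0. Stack: []
LOAD_CONST → push 5. Stack: [5]
LOAD_FAST a → push -8. Stack: [5, -8]
BINARY_OP * → 5 * -8 = -40. Stack: [-40]
STORE_FAST x → x=-40. Stack: []
LOAD_FAST_LOAD_FAST a,x → push -8,-40. Stack: [-8, -40]
COMPARE_OP bool(<=) → -8 vs -40 = False. Stack: [False]
POP_JUMP_IF_FALSE → pop False; jump. Stack: []
LOAD_FAST_LOAD_FAST x,a → push -40,-8. Stack: [-40, -8]
BINARY_OP // → -40 // -8 = 5. Stack: [5]
STORE_FAST q → q=5. Stack: []
LOAD_FAST q → push 5. Stack: [5]
RETURN_VALUE → return 5.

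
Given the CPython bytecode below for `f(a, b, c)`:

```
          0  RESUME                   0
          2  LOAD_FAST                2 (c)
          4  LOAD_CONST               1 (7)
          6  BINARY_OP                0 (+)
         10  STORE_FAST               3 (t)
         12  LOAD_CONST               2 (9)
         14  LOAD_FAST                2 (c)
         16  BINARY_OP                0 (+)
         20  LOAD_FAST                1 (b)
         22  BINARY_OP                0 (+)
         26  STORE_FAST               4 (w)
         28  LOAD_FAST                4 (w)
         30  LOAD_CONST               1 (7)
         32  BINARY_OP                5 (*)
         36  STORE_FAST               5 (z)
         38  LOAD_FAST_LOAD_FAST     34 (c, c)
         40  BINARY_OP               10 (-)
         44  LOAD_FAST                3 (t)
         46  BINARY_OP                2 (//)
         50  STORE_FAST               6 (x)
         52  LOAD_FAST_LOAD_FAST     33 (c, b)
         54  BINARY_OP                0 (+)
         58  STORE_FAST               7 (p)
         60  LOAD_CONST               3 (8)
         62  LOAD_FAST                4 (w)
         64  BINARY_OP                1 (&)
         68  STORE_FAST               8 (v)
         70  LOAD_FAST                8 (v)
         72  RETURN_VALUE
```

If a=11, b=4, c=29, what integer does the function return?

8

LOAD_FAST c → push 29. Stack: [29]
LOAD_CONST → push 7. Stack: [29, 7]
BINARY_OP + → 29 + 7 = 36. Stack: [36]
STORE_FAST t → t=36. Stack: []
LOAD_CONST → push 9. Stack: [9]
LOAD_FAST c → push 29. Stack: [9, 29]
BINARY_OP + → 9 + 29 = 38. Stack: [38]
LOAD_FAST b → push 4. Stack: [38, 4]
BINARY_OP + → 38 + 4 = 42. Stack: [42]
STORE_FAST w → w=42. Stack: []
LOAD_FAST w → push 42. Stack: [42]
LOAD_CONST → push 7. Stack: [42, 7]
BINARY_OP * → 42 * 7 = 294. Stack: [294]
STORE_FAST z → z=294. Stack: []
LOAD_FAST_LOAD_FAST c,c → push 29,29. Stack: [29, 29]
BINARY_OP - → 29 - 29 = 0. Stack: [0]
LOAD_FAST t → push 36. Stack: [0, 36]
BINARY_OP // → 0 // 36 = 0. Stack: [0]
STORE_FAST x → x=0. Stack: []
LOAD_FAST_LOAD_FAST c,b → push 29,4. Stack: [29, 4]
BINARY_OP + → 29 + 4 = 33. Stack: [33]
STORE_FAST p → p=33. Stack: []
LOAD_CONST → push 8. Stack: [8]
LOAD_FAST w → push 42. Stack: [8, 42]
BINARY_OP & → 8 & 42 = 8. Stack: [8]
STORE_FAST v → v=8. Stack: []
LOAD_FAST v → push 8. Stack: [8]
RETURN_VALUE → return 8.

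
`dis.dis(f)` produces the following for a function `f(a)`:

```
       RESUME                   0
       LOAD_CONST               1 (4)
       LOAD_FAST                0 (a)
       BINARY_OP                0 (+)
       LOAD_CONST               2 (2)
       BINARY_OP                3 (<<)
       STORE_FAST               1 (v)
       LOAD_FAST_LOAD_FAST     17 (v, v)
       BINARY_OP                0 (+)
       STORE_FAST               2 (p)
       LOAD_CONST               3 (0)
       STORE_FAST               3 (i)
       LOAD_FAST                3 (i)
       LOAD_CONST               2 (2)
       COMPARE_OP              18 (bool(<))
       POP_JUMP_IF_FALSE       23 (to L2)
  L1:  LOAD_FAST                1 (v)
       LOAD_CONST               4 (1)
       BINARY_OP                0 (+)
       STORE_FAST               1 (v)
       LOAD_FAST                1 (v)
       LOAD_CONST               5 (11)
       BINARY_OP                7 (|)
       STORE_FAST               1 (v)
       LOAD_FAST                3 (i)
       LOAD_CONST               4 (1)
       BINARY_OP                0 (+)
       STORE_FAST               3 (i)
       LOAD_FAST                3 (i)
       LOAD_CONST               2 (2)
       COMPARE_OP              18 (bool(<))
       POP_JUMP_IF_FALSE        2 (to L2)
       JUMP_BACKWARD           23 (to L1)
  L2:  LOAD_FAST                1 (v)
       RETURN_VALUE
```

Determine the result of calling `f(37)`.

187

LOAD_CONST → push 4. Stack: [4]
LOAD_FAST a → push 37. Stack: [4, 37]
BINARY_OP + → 4 + 37 = 41. Stack: [41]
LOAD_CONST → push 2. Stack: [41, 2]
BINARY_OP << → 41 << 2 = 164. Stack: [164]
STORE_FAST v → v=164. Stack: []
LOAD_FAST_LOAD_FAST v,v → push 164,164. Stack: [164, 164]
BINARY_OP + → 164 + 164 = 328. Stack: [328]
STORE_FAST p → p=328. Stack: []
LOAD_CONST → push 0. Stack: [0]
STORE_FAST i → i=0. Stack: []
LOAD_FAST i → push 0. Stack: [0]
LOAD_CONST → push 2. Stack: [0, 2]
COMPARE_OP bool(<) → 0 vs 2 = True. Stack: [True]
POP_JUMP_IF_FALSE → pop True; no jump. Stack: []
LOAD_FAST v → push 164. Stack: [164]
LOAD_CONST → push 1. Stack: [164, 1]
BINARY_OP + → 164 + 1 = 165. Stack: [165]
STORE_FAST v → v=165. Stack: []
LOAD_FAST v → push 165. Stack: [165]
LOAD_CONST → push 11. Stack: [165, 11]
BINARY_OP | → 165 | 11 = 175. Stack: [175]
STORE_FAST v → v=175. Stack: []
LOAD_FAST i → push 0. Stack: [0]
LOAD_CONST → push 1. Stack: [0, 1]
BINARY_OP + → 0 + 1 = 1. Stack: [1]
STORE_FAST i → i=1. Stack: []
LOAD_FAST i → push 1. Stack: [1]
LOAD_CONST → push 2. Stack: [1, 2]
COMPARE_OP bool(<) → 1 vs 2 = True. Stack: [True]
POP_JUMP_IF_FALSE → pop True; no jump. Stack: []
LOAD_FAST v → push 175. Stack: [175]
LOAD_CONST → push 1. Stack: [175, 1]
BINARY_OP + → 175 + 1 = 176. Stack: [176]
STORE_FAST v → v=176. Stack: []
LOAD_FAST v → push 176. Stack: [176]
LOAD_CONST → push 11. Stack: [176, 11]
BINARY_OP | → 176 | 11 = 187. Stack: [187]
STORE_FAST v → v=187. Stack: []
LOAD_FAST i → push 1. Stack: [1]
LOAD_CONST → push 1. Stack: [1, 1]
BINARY_OP + → 1 + 1 = 2. Stack: [2]
STORE_FAST i → i=2. Stack: []
LOAD_FAST i → push 2. Stack: [2]
LOAD_CONST → push 2. Stack: [2, 2]
COMPARE_OP bool(<) → 2 vs 2 = False. Stack: [False]
POP_JUMP_IF_FALSE → pop False; jump. Stack: []
LOAD_FAST v → push 187. Stack: [187]
RETURN_VALUE → return 187.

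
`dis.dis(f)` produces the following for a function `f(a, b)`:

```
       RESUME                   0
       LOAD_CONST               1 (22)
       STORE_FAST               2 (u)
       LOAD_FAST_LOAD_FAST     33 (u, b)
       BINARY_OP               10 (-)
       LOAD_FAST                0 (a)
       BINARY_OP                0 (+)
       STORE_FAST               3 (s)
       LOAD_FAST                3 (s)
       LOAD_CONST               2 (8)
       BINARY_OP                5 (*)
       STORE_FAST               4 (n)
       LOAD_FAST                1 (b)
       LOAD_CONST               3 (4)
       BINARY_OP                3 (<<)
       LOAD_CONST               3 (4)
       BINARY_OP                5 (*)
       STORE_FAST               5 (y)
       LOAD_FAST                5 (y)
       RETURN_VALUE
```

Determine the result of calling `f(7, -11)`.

LOAD_CONST → push 22. Stack: [22]
STORE_FAST u → u=22. Stack: []
LOAD_FAST_LOAD_FAST u,b → push 22,-11. Stack: [22, -11]
BINARY_OP - → 22 - -11 = 33. Stack: [33]
LOAD_FAST a → push 7. Stack: [33, 7]
BINARY_OP + → 33 + 7 = 40. Stack: [40]
STORE_FAST s → s=40. Stack: []
LOAD_FAST s → push 40. Stack: [40]
LOAD_CONST → push 8. Stack: [40, 8]
BINARY_OP * → 40 * 8 = 320. Stack: [320]
STORE_FAST n → n=320. Stack: []
LOAD_FAST b → push -11. Stack: [-11]
LOAD_CONST → push 4. Stack: [-11, 4]
BINARY_OP << → -11 << 4 = -176. Stack: [-176]
LOAD_CONST → push 4. Stack: [-176, 4]
BINARY_OP * → -176 * 4 = -704. Stack: [-704]
STORE_FAST y → y=-704. Stack: []
LOAD_FAST y → push -704. Stack: [-704]
RETURN_VALUE → return -704.

-704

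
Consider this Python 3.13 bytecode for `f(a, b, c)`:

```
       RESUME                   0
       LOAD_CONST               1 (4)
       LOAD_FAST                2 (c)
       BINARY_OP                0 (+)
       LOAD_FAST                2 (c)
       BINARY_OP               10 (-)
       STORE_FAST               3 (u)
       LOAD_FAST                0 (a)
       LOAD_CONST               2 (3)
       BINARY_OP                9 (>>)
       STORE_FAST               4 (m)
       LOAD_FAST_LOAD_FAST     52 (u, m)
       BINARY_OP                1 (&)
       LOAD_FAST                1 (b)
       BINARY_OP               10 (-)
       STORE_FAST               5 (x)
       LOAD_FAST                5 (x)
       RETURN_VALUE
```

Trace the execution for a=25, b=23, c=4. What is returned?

LOAD_CONST → push 4. Stack: [4]
LOAD_FAST c → push 4. Stack: [4, 4]
BINARY_OP + → 4 + 4 = 8. Stack: [8]
LOAD_FAST c → push 4. Stack: [8, 4]
BINARY_OP - → 8 - 4 = 4. Stack: [4]
STORE_FAST u → u=4. Stack: []
LOAD_FAST a → push 25. Stack: [25]
LOAD_CONST → push 3. Stack: [25, 3]
BINARY_OP >> → 25 >> 3 = 3. Stack: [3]
STORE_FAST m → m=3. Stack: []
LOAD_FAST_LOAD_FAST u,m → push 4,3. Stack: [4, 3]
BINARY_OP & → 4 & 3 = 0. Stack: [0]
LOAD_FAST b → push 23. Stack: [0, 23]
BINARY_OP - → 0 - 23 = -23. Stack: [-23]
STORE_FAST x → x=-23. Stack: []
LOAD_FAST x → push -23. Stack: [-23]
RETURN_VALUE → return -23.

-23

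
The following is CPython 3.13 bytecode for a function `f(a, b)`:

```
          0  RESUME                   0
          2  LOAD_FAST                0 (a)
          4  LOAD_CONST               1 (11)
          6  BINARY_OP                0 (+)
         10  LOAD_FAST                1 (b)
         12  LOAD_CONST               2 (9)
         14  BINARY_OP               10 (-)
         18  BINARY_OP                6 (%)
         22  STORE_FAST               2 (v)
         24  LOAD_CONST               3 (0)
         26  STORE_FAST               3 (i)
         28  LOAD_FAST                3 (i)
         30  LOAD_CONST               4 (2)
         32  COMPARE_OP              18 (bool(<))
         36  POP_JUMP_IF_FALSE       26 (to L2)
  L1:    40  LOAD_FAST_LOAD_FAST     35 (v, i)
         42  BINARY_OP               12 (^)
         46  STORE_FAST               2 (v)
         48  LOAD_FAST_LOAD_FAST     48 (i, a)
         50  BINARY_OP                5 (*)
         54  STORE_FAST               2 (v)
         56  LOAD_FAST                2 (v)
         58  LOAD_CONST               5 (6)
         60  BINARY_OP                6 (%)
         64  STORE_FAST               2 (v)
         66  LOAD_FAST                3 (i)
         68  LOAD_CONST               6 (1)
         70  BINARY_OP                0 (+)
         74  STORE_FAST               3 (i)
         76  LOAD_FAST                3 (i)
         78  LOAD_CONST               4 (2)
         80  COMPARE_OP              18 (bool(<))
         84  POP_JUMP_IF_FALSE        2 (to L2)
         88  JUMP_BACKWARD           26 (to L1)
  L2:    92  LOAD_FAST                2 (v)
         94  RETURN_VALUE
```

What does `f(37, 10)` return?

LOAD_FAST a → push 37. Stack: [37]
LOAD_CONST → push 11. Stack: [37, 11]
BINARY_OP + → 37 + 11 = 48. Stack: [48]
LOAD_FAST b → push 10. Stack: [48, 10]
LOAD_CONST → push 9. Stack: [48, 10, 9]
BINARY_OP - → 10 - 9 = 1. Stack: [48, 1]
BINARY_OP % → 48 % 1 = 0. Stack: [0]
STORE_FAST v → v=0. Stack: []
LOAD_CONST → push 0. Stack: [0]
STORE_FAST i → i=0. Stack: []
LOAD_FAST i → push 0. Stack: [0]
LOAD_CONST → push 2. Stack: [0, 2]
COMPARE_OP bool(<) → 0 vs 2 = True. Stack: [True]
POP_JUMP_IF_FALSE → pop True; no jump. Stack: []
LOAD_FAST_LOAD_FAST v,i → push 0,0. Stack: [0, 0]
BINARY_OP ^ → 0 ^ 0 = 0. Stack: [0]
STORE_FAST v → v=0. Stack: []
LOAD_FAST_LOAD_FAST i,a → push 0,37. Stack: [0, 37]
BINARY_OP * → 0 * 37 = 0. Stack: [0]
STORE_FAST v → v=0. Stack: []
LOAD_FAST v → push 0. Stack: [0]
LOAD_CONST → push 6. Stack: [0, 6]
BINARY_OP % → 0 % 6 = 0. Stack: [0]
STORE_FAST v → v=0. Stack: []
LOAD_FAST i → push 0. Stack: [0]
LOAD_CONST → push 1. Stack: [0, 1]
BINARY_OP + → 0 + 1 = 1. Stack: [1]
STORE_FAST i → i=1. Stack: []
LOAD_FAST i → push 1. Stack: [1]
LOAD_CONST → push 2. Stack: [1, 2]
COMPARE_OP bool(<) → 1 vs 2 = True. Stack: [True]
POP_JUMP_IF_FALSE → pop True; no jump. Stack: []
LOAD_FAST_LOAD_FAST v,i → push 0,1. Stack: [0, 1]
BINARY_OP ^ → 0 ^ 1 = 1. Stack: [1]
STORE_FAST v → v=1. Stack: []
LOAD_FAST_LOAD_FAST i,a → push 1,37. Stack: [1, 37]
BINARY_OP * → 1 * 37 = 37. Stack: [37]
STORE_FAST v → v=37. Stack: []
LOAD_FAST v → push 37. Stack: [37]
LOAD_CONST → push 6. Stack: [37, 6]
BINARY_OP % → 37 % 6 = 1. Stack: [1]
STORE_FAST v → v=1. Stack: []
LOAD_FAST i → push 1. Stack: [1]
LOAD_CONST → push 1. Stack: [1, 1]
BINARY_OP + → 1 + 1 = 2. Stack: [2]
STORE_FAST i → i=2. Stack: []
LOAD_FAST i → push 2. Stack: [2]
LOAD_CONST → push 2. Stack: [2, 2]
COMPARE_OP bool(<) → 2 vs 2 = False. Stack: [False]
POP_JUMP_IF_FALSE → pop False; jump. Stack: []
LOAD_FAST v → push 1. Stack: [1]
RETURN_VALUE → return 1.

1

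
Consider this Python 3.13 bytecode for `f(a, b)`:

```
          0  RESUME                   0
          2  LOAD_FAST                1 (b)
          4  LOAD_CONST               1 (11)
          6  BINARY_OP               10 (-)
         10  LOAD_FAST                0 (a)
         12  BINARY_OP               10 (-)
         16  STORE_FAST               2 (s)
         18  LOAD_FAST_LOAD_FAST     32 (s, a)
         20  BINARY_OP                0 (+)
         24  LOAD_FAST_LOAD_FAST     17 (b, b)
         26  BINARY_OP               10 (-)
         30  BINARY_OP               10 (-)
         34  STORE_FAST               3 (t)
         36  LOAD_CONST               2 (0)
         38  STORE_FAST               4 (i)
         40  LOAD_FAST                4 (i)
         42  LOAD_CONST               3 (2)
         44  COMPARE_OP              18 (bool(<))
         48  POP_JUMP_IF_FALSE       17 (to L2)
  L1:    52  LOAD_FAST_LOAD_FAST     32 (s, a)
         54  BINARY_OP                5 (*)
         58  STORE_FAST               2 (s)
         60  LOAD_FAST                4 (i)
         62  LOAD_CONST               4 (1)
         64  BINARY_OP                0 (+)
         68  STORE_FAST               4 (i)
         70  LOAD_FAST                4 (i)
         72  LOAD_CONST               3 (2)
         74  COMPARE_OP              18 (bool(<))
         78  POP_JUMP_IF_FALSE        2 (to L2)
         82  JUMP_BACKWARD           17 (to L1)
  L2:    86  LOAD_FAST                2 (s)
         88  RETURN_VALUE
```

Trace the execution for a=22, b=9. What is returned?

LOAD_FAST b → push 9. Stack: [9]
LOAD_CONST → push 11. Stack: [9, 11]
BINARY_OP - → 9 - 11 = -2. Stack: [-2]
LOAD_FAST a → push 22. Stack: [-2, 22]
BINARY_OP - → -2 - 22 = -24. Stack: [-24]
STORE_FAST s → s=-24. Stack: []
LOAD_FAST_LOAD_FAST s,a → push -24,22. Stack: [-24, 22]
BINARY_OP + → -24 + 22 = -2. Stack: [-2]
LOAD_FAST_LOAD_FAST b,b → push 9,9. Stack: [-2, 9, 9]
BINARY_OP - → 9 - 9 = 0. Stack: [-2, 0]
BINARY_OP - → -2 - 0 = -2. Stack: [-2]
STORE_FAST t → t=-2. Stack: []
LOAD_CONST → push 0. Stack: [0]
STORE_FAST i → i=0. Stack: []
LOAD_FAST i → push 0. Stack: [0]
LOAD_CONST → push 2. Stack: [0, 2]
COMPARE_OP bool(<) → 0 vs 2 = True. Stack: [True]
POP_JUMP_IF_FALSE → pop True; no jump. Stack: []
LOAD_FAST_LOAD_FAST s,a → push -24,22. Stack: [-24, 22]
BINARY_OP * → -24 * 22 = -528. Stack: [-528]
STORE_FAST s → s=-528. Stack: []
LOAD_FAST i → push 0. Stack: [0]
LOAD_CONST → push 1. Stack: [0, 1]
BINARY_OP + → 0 + 1 = 1. Stack: [1]
STORE_FAST i → i=1. Stack: []
LOAD_FAST i → push 1. Stack: [1]
LOAD_CONST → push 2. Stack: [1, 2]
COMPARE_OP bool(<) → 1 vs 2 = True. Stack: [True]
POP_JUMP_IF_FALSE → pop True; no jump. Stack: []
LOAD_FAST_LOAD_FAST s,a → push -528,22. Stack: [-528, 22]
BINARY_OP * → -528 * 22 = -11616. Stack: [-11616]
STORE_FAST s → s=-11616. Stack: []
LOAD_FAST i → push 1. Stack: [1]
LOAD_CONST → push 1. Stack: [1, 1]
BINARY_OP + → 1 + 1 = 2. Stack: [2]
STORE_FAST i → i=2. Stack: []
LOAD_FAST i → push 2. Stack: [2]
LOAD_CONST → push 2. Stack: [2, 2]
COMPARE_OP bool(<) → 2 vs 2 = False. Stack: [False]
POP_JUMP_IF_FALSE → pop False; jump. Stack: []
LOAD_FAST s → push -11616. Stack: [-11616]
RETURN_VALUE → return -11616.

-11616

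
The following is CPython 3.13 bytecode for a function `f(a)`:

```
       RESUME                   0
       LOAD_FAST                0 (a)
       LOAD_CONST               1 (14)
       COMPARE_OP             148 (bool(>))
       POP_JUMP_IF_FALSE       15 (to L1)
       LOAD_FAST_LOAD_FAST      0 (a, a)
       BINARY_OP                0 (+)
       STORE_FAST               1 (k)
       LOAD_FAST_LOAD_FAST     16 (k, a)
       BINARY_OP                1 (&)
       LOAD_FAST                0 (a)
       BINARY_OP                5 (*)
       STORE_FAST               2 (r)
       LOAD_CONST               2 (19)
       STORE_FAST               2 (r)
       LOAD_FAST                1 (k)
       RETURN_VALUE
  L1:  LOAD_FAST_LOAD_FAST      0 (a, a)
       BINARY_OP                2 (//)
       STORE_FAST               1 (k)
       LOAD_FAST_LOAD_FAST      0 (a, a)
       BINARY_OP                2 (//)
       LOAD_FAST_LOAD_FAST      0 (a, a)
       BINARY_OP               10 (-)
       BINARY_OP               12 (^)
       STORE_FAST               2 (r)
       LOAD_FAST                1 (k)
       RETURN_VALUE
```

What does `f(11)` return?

1

LOAD_FAST a → push 11. Stack: [11]
LOAD_CONST → push 14. Stack: [11, 14]
COMPARE_OP bool(>) → 11 vs 14 = False. Stack: [False]
POP_JUMP_IF_FALSE → pop False; jump. Stack: []
LOAD_FAST_LOAD_FAST a,a → push 11,11. Stack: [11, 11]
BINARY_OP // → 11 // 11 = 1. Stack: [1]
STORE_FAST k → k=1. Stack: []
LOAD_FAST_LOAD_FAST a,a → push 11,11. Stack: [11, 11]
BINARY_OP // → 11 // 11 = 1. Stack: [1]
LOAD_FAST_LOAD_FAST a,a → push 11,11. Stack: [1, 11, 11]
BINARY_OP - → 11 - 11 = 0. Stack: [1, 0]
BINARY_OP ^ → 1 ^ 0 = 1. Stack: [1]
STORE_FAST r → r=1. Stack: []
LOAD_FAST k → push 1. Stack: [1]
RETURN_VALUE → return 1.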